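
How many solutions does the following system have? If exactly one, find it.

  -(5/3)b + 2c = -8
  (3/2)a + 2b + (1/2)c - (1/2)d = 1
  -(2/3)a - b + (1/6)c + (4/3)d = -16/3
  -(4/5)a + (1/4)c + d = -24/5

Row-reduce the augmented matrix:
Swap R1 and R2.
R1 ← R1 / (3/2).
R3 ← R3 + 2/3·R1.
R4 ← R4 + 4/5·R1.
R2 ← R2 / (-5/3).
R1 ← R1 − 4/3·R2.
R3 ← R3 + 1/9·R2.
R4 ← R4 − 16/15·R2.
R3 ← R3 / (23/90).
R1 ← R1 − 29/15·R3.
R2 ← R2 + 6/5·R3.
R4 ← R4 − 539/300·R3.
R4 ← R4 / (-814/115).
R1 ← R1 + 201/23·R4.
R2 ← R2 − 120/23·R4.
R3 ← R3 − 100/23·R4.
Reading off the reduced rows gives a = 1, b = 0, c = -4, d = -3.

a = 1, b = 0, c = -4, d = -3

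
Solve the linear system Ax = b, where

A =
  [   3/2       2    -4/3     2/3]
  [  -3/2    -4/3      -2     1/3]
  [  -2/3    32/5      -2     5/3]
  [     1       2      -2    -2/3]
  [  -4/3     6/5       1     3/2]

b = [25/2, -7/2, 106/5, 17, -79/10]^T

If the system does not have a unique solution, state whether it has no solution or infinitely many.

Row-reduce:
R1 ← R1 / (3/2).
R2 ← R2 + 3/2·R1.
R3 ← R3 + 2/3·R1.
R4 ← R4 − 1·R1.
R5 ← R5 + 4/3·R1.
R2 ← R2 / (2/3).
R1 ← R1 − 4/3·R2.
R3 ← R3 − 328/45·R2.
R4 ← R4 − 2/3·R2.
R5 ← R5 − 134/45·R2.
R3 ← R3 / (914/27).
R1 ← R1 − 52/9·R3.
R2 ← R2 + 5·R3.
R4 ← R4 − 20/9·R3.
R5 ← R5 − 397/27·R3.
R4 ← R4 / (-2087/1371).
R1 ← R1 + 56/2285·R4.
R2 ← R2 − 80/457·R4.
R3 ← R3 + 1211/4570·R4.
R5 ← R5 − 2087/1371·R4.
Row 5 reduces to 0 = -3/2, a contradiction. The system is inconsistent.

no solution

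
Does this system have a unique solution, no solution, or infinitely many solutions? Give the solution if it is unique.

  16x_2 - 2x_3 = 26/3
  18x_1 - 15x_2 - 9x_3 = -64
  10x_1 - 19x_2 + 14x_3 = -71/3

x_1 = -5/2, x_2 = 2/3, x_3 = 1

Row-reduce the augmented matrix:
Swap R1 and R2.
R1 ← R1 / (18).
R3 ← R3 − 10·R1.
R2 ← R2 / (16).
R1 ← R1 + 5/6·R2.
R3 ← R3 + 32/3·R2.
R3 ← R3 / (53/3).
R1 ← R1 + 29/48·R3.
R2 ← R2 + 1/8·R3.
Reading off the reduced rows gives x_1 = -5/2, x_2 = 2/3, x_3 = 1.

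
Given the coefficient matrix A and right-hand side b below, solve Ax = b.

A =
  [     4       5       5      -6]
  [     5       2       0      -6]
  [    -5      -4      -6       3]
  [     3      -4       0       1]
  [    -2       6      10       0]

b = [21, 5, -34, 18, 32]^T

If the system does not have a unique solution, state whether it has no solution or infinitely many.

x_1 = 3, x_2 = -2, x_3 = 5, x_4 = 1

Row-reduce the augmented matrix:
R1 ← R1 / (4).
R2 ← R2 − 5·R1.
R3 ← R3 + 5·R1.
R4 ← R4 − 3·R1.
R5 ← R5 + 2·R1.
R2 ← R2 / (-17/4).
R1 ← R1 − 5/4·R2.
R3 ← R3 − 9/4·R2.
R4 ← R4 + 31/4·R2.
R5 ← R5 − 17/2·R2.
R3 ← R3 / (-52/17).
R1 ← R1 + 10/17·R3.
R2 ← R2 − 25/17·R3.
R4 ← R4 − 130/17·R3.
R4 ← R4 / (-13/2).
R1 ← R1 + 9/26·R4.
R2 ← R2 + 111/52·R4.
R3 ← R3 − 63/52·R4.
R5 reduces to 0 = 0, so the extra equation is consistent.
Reading off the reduced rows gives x_1 = 3, x_2 = -2, x_3 = 5, x_4 = 1.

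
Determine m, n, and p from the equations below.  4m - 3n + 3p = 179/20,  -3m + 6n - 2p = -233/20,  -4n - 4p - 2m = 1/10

m = 1/4, n = -7/5, p = 5/4

Row-reduce the augmented matrix:
R1 ← R1 / (4).
R2 ← R2 + 3·R1.
R3 ← R3 + 2·R1.
R2 ← R2 / (15/4).
R1 ← R1 + 3/4·R2.
R3 ← R3 + 11/2·R2.
R3 ← R3 / (-32/15).
R1 ← R1 − 4/5·R3.
R2 ← R2 − 1/15·R3.
Reading off the reduced rows gives m = 1/4, n = -7/5, p = 5/4.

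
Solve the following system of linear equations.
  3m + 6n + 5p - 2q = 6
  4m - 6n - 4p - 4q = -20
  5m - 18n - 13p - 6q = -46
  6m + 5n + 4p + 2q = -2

infinitely many solutions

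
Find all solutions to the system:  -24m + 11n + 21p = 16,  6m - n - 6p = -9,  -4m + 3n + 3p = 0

no solution

Row-reduce:
R1 ← R1 / (-24).
R2 ← R2 − 6·R1.
R3 ← R3 + 4·R1.
R2 ← R2 / (7/4).
R1 ← R1 + 11/24·R2.
R3 ← R3 − 7/6·R2.
Row 3 reduces to 0 = 2/3, a contradiction. The system is inconsistent.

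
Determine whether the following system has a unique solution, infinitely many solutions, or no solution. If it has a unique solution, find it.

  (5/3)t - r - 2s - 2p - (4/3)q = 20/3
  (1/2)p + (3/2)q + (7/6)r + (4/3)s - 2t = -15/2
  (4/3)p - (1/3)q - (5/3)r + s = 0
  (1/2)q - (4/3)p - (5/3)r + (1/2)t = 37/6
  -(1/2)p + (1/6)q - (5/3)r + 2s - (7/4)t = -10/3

Row-reduce the augmented matrix:
R1 ← R1 / (-2).
R2 ← R2 − 1/2·R1.
R3 ← R3 − 4/3·R1.
R4 ← R4 + 4/3·R1.
R5 ← R5 + 1/2·R1.
R2 ← R2 / (7/6).
R1 ← R1 − 2/3·R2.
R3 ← R3 + 11/9·R2.
R4 ← R4 − 25/18·R2.
R5 ← R5 − 1/2·R2.
R3 ← R3 / (-173/126).
R1 ← R1 + 1/42·R3.
R2 ← R2 − 11/14·R3.
R4 ← R4 + 527/252·R3.
R5 ← R5 + 38/21·R3.
R4 ← R4 / (-499/1038).
R1 ← R1 − 89/173·R4.
R2 ← R2 − 177/173·R4.
R3 ← R3 + 68/173·R4.
R5 ← R5 − 743/519·R4.
R5 ← R5 / (32999/5988).
R1 ← R1 − 1166/499·R5.
R2 ← R2 − 1405/499·R5.
R3 ← R3 + 661/499·R5.
R4 ← R4 + 2188/499·R5.
Reading off the reduced rows gives p = -2, q = 1, r = 0, s = 3, t = 6.

p = -2, q = 1, r = 0, s = 3, t = 6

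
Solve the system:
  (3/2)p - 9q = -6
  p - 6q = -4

Row-reduce:
R1 ← R1 / (3/2).
R2 ← R2 − 1·R1.
Rank is 1 with 2 unknowns, leaving q free.

infinitely many solutions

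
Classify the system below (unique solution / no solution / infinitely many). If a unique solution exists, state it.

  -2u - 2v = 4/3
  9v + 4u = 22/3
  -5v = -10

u = -8/3, v = 2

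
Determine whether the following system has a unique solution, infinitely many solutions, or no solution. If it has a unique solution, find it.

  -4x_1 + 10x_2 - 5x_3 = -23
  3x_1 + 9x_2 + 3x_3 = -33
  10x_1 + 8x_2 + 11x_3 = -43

infinitely many solutions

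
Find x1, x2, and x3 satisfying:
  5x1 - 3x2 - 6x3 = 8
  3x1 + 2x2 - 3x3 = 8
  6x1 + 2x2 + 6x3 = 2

x1 = 1, x2 = 1, x3 = -1

Row-reduce the augmented matrix:
R1 ← R1 / (5).
R2 ← R2 − 3·R1.
R3 ← R3 − 6·R1.
R2 ← R2 / (19/5).
R1 ← R1 + 3/5·R2.
R3 ← R3 − 28/5·R2.
R3 ← R3 / (234/19).
R1 ← R1 + 21/19·R3.
R2 ← R2 − 3/19·R3.
Reading off the reduced rows gives x1 = 1, x2 = 1, x3 = -1.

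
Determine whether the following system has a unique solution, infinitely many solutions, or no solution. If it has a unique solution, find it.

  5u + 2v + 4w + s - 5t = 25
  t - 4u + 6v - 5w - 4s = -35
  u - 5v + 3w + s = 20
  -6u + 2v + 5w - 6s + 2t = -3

Row-reduce:
R1 ← R1 / (5).
R2 ← R2 + 4·R1.
R3 ← R3 − 1·R1.
R4 ← R4 + 6·R1.
R2 ← R2 / (38/5).
R1 ← R1 − 2/5·R2.
R3 ← R3 + 27/5·R2.
R4 ← R4 − 22/5·R2.
R3 ← R3 / (35/38).
R1 ← R1 − 17/19·R3.
R2 ← R2 + 9/38·R3.
R4 ← R4 − 206/19·R3.
R4 ← R4 / (72/5).
R1 ← R1 − 9/5·R4.
R2 ← R2 + 4/5·R4.
R3 ← R3 + 8/5·R4.
Rank is 4 with 5 unknowns, leaving t free.

infinitely many solutions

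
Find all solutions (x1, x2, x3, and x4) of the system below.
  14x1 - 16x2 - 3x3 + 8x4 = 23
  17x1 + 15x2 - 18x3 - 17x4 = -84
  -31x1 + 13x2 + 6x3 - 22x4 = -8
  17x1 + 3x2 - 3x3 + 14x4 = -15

Row-reduce:
R1 ← R1 / (14).
R2 ← R2 − 17·R1.
R3 ← R3 + 31·R1.
R4 ← R4 − 17·R1.
R2 ← R2 / (241/7).
R1 ← R1 + 8/7·R2.
R3 ← R3 + 157/7·R2.
R4 ← R4 − 157/7·R2.
R3 ← R3 / (-2409/241).
R1 ← R1 + 333/482·R3.
R2 ← R2 + 201/482·R3.
R4 ← R4 − 2409/241·R3.
Rank is 3 with 4 unknowns, leaving x4 free.

infinitely many solutions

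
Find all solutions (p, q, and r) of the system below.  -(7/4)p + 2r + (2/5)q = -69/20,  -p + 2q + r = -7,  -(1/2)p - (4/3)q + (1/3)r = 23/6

p = -1, q = -3, r = -2

Row-reduce the augmented matrix:
R1 ← R1 / (-7/4).
R2 ← R2 + 1·R1.
R3 ← R3 + 1/2·R1.
R2 ← R2 / (62/35).
R1 ← R1 + 8/35·R2.
R3 ← R3 + 152/105·R2.
R3 ← R3 / (-11/31).
R1 ← R1 + 36/31·R3.
R2 ← R2 + 5/62·R3.
Reading off the reduced rows gives p = -1, q = -3, r = -2.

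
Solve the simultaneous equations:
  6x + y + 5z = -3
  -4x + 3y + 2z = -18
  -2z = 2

x = 1, y = -4, z = -1

Row-reduce the augmented matrix:
R1 ← R1 / (6).
R2 ← R2 + 4·R1.
R2 ← R2 / (11/3).
R1 ← R1 − 1/6·R2.
R3 ← R3 / (-2).
R1 ← R1 − 13/22·R3.
R2 ← R2 − 16/11·R3.
Reading off the reduced rows gives x = 1, y = -4, z = -1.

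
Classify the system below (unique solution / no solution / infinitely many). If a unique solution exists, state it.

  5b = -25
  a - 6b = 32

a = 2, b = -5

Row-reduce the augmented matrix:
Swap R1 and R2.
R2 ← R2 / (5).
R1 ← R1 + 6·R2.
Reading off the reduced rows gives a = 2, b = -5.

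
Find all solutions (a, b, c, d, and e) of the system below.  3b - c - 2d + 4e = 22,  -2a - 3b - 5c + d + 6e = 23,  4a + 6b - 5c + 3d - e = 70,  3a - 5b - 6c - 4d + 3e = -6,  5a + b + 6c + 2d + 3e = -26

a = -1, b = 6, c = -6, d = 3, e = 1

Row-reduce the augmented matrix:
Swap R1 and R2.
R1 ← R1 / (-2).
R3 ← R3 − 4·R1.
R4 ← R4 − 3·R1.
R5 ← R5 − 5·R1.
R2 ← R2 / (3).
R1 ← R1 − 3/2·R2.
R4 ← R4 + 19/2·R2.
R5 ← R5 + 13/2·R2.
R3 ← R3 / (-15).
R1 ← R1 − 3·R3.
R2 ← R2 + 1/3·R3.
R4 ← R4 + 50/3·R3.
R5 ← R5 + 26/3·R3.
R4 ← R4 / (-259/18).
R1 ← R1 − 3/2·R4.
R2 ← R2 + 7/9·R4.
R3 ← R3 + 1/3·R4.
R5 ← R5 + 49/18·R4.
R5 ← R5 / (3322/185).
R1 ← R1 + 278/185·R5.
R2 ← R2 − 77/185·R5.
R3 ← R3 + 189/185·R5.
R4 ← R4 + 32/37·R5.
Reading off the reduced rows gives a = -1, b = 6, c = -6, d = 3, e = 1.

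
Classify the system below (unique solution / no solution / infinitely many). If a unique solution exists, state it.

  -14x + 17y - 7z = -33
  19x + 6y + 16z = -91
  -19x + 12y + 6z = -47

x = -1, y = -4, z = -3

Row-reduce the augmented matrix:
R1 ← R1 / (-14).
R2 ← R2 − 19·R1.
R3 ← R3 + 19·R1.
R2 ← R2 / (407/14).
R1 ← R1 + 17/14·R2.
R3 ← R3 + 155/14·R2.
R3 ← R3 / (7316/407).
R1 ← R1 − 314/407·R3.
R2 ← R2 − 91/407·R3.
Reading off the reduced rows gives x = -1, y = -4, z = -3.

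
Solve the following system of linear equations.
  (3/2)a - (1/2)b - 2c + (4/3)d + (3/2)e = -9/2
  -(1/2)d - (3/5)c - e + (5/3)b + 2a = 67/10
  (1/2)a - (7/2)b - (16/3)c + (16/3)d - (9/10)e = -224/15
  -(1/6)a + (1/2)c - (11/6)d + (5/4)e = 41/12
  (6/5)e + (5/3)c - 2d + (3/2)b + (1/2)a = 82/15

Row-reduce:
R1 ← R1 / (3/2).
R2 ← R2 − 2·R1.
R3 ← R3 − 1/2·R1.
R4 ← R4 + 1/6·R1.
R5 ← R5 − 1/2·R1.
R2 ← R2 / (7/3).
R1 ← R1 + 1/3·R2.
R3 ← R3 + 10/3·R2.
R4 ← R4 + 1/18·R2.
R5 ← R5 − 5/3·R2.
R3 ← R3 / (-12/7).
R1 ← R1 + 109/105·R3.
R2 ← R2 − 31/35·R3.
R4 ← R4 − 103/315·R3.
R5 ← R5 − 6/7·R3.
R4 ← R4 / (-3469/2430).
R1 ← R1 + 691/1620·R4.
R2 ← R2 + 71/540·R4.
R3 ← R3 + 103/108·R4.
Row 5 reduces to 0 = 1/4, a contradiction. The system is inconsistent.

no solution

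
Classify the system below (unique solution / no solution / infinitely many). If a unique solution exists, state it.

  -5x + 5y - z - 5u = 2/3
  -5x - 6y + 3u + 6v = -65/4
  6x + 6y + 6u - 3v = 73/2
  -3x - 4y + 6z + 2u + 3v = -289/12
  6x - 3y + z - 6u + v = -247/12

x = 3/4, y = 11/4, z = -7/3, u = 7/3, v = -1/2

Row-reduce the augmented matrix:
R1 ← R1 / (-5).
R2 ← R2 + 5·R1.
R3 ← R3 − 6·R1.
R4 ← R4 + 3·R1.
R5 ← R5 − 6·R1.
R2 ← R2 / (-11).
R1 ← R1 + 1·R2.
R3 ← R3 − 12·R2.
R4 ← R4 + 7·R2.
R5 ← R5 − 3·R2.
R3 ← R3 / (-6/55).
R1 ← R1 − 6/55·R3.
R2 ← R2 + 1/11·R3.
R4 ← R4 − 328/55·R3.
R5 ← R5 − 4/55·R3.
R4 ← R4 / (477).
R1 ← R1 − 9·R4.
R2 ← R2 + 8·R4.
R3 ← R3 + 80·R4.
R5 ← R5 + 4·R4.
R5 ← R5 / (3157/477).
R1 ← R1 + 34/53·R5.
R2 ← R2 + 251/954·R5.
R3 ← R3 + 125/954·R5.
R4 ← R4 − 193/477·R5.
Reading off the reduced rows gives x = 3/4, y = 11/4, z = -7/3, u = 7/3, v = -1/2.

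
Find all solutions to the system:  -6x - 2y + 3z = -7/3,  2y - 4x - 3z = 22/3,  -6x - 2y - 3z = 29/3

Row-reduce the augmented matrix:
R1 ← R1 / (-6).
R2 ← R2 + 4·R1.
R3 ← R3 + 6·R1.
R2 ← R2 / (10/3).
R1 ← R1 − 1/3·R2.
R3 ← R3 / (-6).
R2 ← R2 + 3/2·R3.
Reading off the reduced rows gives x = -1/2, y = -1/3, z = -2.

x = -1/2, y = -1/3, z = -2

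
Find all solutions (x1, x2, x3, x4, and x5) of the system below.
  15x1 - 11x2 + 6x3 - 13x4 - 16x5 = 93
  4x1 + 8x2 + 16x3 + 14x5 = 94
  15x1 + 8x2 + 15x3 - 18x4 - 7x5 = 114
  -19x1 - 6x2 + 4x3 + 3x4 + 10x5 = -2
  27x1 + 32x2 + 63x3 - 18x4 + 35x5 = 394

no solution

Row-reduce:
R1 ← R1 / (15).
R2 ← R2 − 4·R1.
R3 ← R3 − 15·R1.
R4 ← R4 + 19·R1.
R5 ← R5 − 27·R1.
R2 ← R2 / (164/15).
R1 ← R1 + 11/15·R2.
R3 ← R3 − 19·R2.
R4 ← R4 + 299/15·R2.
R5 ← R5 − 259/5·R2.
R3 ← R3 / (-657/41).
R1 ← R1 − 56/41·R3.
R2 ← R2 − 54/41·R3.
R4 ← R4 − 1552/41·R3.
R5 ← R5 + 657/41·R3.
R4 ← R4 / (-21805/657).
R1 ← R1 + 1034/657·R4.
R2 ← R2 + 43/73·R4.
R3 ← R3 − 452/657·R4.
Row 5 reduces to 0 = -2, a contradiction. The system is inconsistent.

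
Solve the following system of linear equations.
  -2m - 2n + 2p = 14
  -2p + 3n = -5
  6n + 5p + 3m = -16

Row-reduce the augmented matrix:
R1 ← R1 / (-2).
R3 ← R3 − 3·R1.
R2 ← R2 / (3).
R1 ← R1 − 1·R2.
R3 ← R3 − 3·R2.
R3 ← R3 / (10).
R1 ← R1 + 1/3·R3.
R2 ← R2 + 2/3·R3.
Reading off the reduced rows gives m = -5, n = -1, p = 1.

m = -5, n = -1, p = 1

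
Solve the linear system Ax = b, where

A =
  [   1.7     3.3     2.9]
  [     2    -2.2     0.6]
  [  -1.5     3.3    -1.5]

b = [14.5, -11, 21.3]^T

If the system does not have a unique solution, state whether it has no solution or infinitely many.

x_1 = 2, x_2 = 6, x_3 = -3

Row-reduce the augmented matrix:
R1 ← R1 / (17/10).
R2 ← R2 − 2·R1.
R3 ← R3 + 3/2·R1.
R2 ← R2 / (-517/85).
R1 ← R1 − 33/17·R2.
R3 ← R3 − 528/85·R2.
R3 ← R3 / (-426/235).
R1 ← R1 − 38/47·R3.
R2 ← R2 − 239/517·R3.
Reading off the reduced rows gives x_1 = 2, x_2 = 6, x_3 = -3.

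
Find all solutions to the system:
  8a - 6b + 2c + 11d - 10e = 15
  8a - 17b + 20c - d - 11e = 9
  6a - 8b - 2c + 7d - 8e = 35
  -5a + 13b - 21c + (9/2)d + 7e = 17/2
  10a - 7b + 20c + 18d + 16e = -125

infinitely many solutions

Row-reduce:
R1 ← R1 / (8).
R2 ← R2 − 8·R1.
R3 ← R3 − 6·R1.
R4 ← R4 + 5·R1.
R5 ← R5 − 10·R1.
R2 ← R2 / (-11).
R1 ← R1 + 3/4·R2.
R3 ← R3 + 7/2·R2.
R4 ← R4 − 37/4·R2.
R5 ← R5 − 1/2·R2.
R3 ← R3 / (-203/22).
R1 ← R1 + 43/44·R3.
R2 ← R2 + 18/11·R3.
R4 ← R4 + 203/44·R3.
R5 ← R5 − 403/22·R3.
Swap R4 and R5.
R4 ← R4 / (1787/203).
R1 ← R1 − 390/203·R4.
R2 ← R2 − 129/203·R4.
R3 ← R3 + 113/406·R4.
Rank is 4 with 5 unknowns, leaving e free.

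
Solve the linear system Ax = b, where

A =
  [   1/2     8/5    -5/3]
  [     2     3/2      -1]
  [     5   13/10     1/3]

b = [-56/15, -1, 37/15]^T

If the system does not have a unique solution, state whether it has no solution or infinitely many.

Row-reduce:
R1 ← R1 / (1/2).
R2 ← R2 − 2·R1.
R3 ← R3 − 5·R1.
R2 ← R2 / (-49/10).
R1 ← R1 − 16/5·R2.
R3 ← R3 + 147/10·R2.
Row 3 reduces to 0 = -2, a contradiction. The system is inconsistent.

no solution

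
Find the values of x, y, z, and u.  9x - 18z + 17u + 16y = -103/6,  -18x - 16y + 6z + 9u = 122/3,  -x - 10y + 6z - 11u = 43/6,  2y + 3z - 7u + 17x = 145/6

x = 5/2, y = -8/3, z = 8/3, u = 3

Row-reduce the augmented matrix:
R1 ← R1 / (9).
R2 ← R2 + 18·R1.
R3 ← R3 + 1·R1.
R4 ← R4 − 17·R1.
R2 ← R2 / (16).
R1 ← R1 − 16/9·R2.
R3 ← R3 + 74/9·R2.
R4 ← R4 + 254/9·R2.
R3 ← R3 / (-137/12).
R1 ← R1 − 4/3·R3.
R2 ← R2 + 15/8·R3.
R4 ← R4 + 191/12·R3.
R4 ← R4 / (5105/274).
R1 ← R1 + 188/137·R4.
R2 ← R2 − 76/137·R4.
R3 ← R3 + 935/822·R4.
Reading off the reduced rows gives x = 5/2, y = -8/3, z = 8/3, u = 3.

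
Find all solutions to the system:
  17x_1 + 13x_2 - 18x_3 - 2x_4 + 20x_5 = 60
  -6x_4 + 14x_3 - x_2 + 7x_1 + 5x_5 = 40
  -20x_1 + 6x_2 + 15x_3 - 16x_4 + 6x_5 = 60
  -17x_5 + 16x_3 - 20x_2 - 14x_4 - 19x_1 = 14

Row-reduce:
R1 ← R1 / (17).
R2 ← R2 − 7·R1.
R3 ← R3 + 20·R1.
R4 ← R4 + 19·R1.
R2 ← R2 / (-108/17).
R1 ← R1 − 13/17·R2.
R3 ← R3 − 362/17·R2.
R4 ← R4 + 93/17·R2.
R3 ← R3 / (1771/27).
R1 ← R1 − 41/27·R3.
R2 ← R2 + 91/27·R3.
R4 ← R4 + 203/9·R3.
R4 ← R4 / (-6086/253).
R1 ← R1 − 152/1771·R4.
R2 ← R2 + 258/253·R4.
R3 ← R3 + 964/1771·R4.
Rank is 4 with 5 unknowns, leaving x_5 free.

infinitely many solutions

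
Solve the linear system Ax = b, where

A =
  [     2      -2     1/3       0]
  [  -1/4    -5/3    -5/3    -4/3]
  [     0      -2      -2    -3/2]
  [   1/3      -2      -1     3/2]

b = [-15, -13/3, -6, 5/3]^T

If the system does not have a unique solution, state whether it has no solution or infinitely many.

x_1 = -4, x_2 = 3, x_3 = -3, x_4 = 4

Row-reduce the augmented matrix:
R1 ← R1 / (2).
R2 ← R2 + 1/4·R1.
R4 ← R4 − 1/3·R1.
R2 ← R2 / (-23/12).
R1 ← R1 + 1·R2.
R3 ← R3 + 2·R2.
R4 ← R4 + 5/3·R2.
R3 ← R3 / (-7/23).
R1 ← R1 − 70/69·R3.
R2 ← R2 − 39/46·R3.
R4 ← R4 − 74/207·R3.
R4 ← R4 / (319/126).
R1 ← R1 − 1/3·R4.
R2 ← R2 − 11/28·R4.
R3 ← R3 − 5/14·R4.
Reading off the reduced rows gives x_1 = -4, x_2 = 3, x_3 = -3, x_4 = 4.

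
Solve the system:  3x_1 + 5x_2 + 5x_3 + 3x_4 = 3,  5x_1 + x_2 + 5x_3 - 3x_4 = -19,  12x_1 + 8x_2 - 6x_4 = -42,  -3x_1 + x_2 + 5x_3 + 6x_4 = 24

Row-reduce:
R1 ← R1 / (3).
R2 ← R2 − 5·R1.
R3 ← R3 − 12·R1.
R4 ← R4 + 3·R1.
R2 ← R2 / (-22/3).
R1 ← R1 − 5/3·R2.
R3 ← R3 + 12·R2.
R4 ← R4 − 6·R2.
R3 ← R3 / (-160/11).
R1 ← R1 − 10/11·R3.
R2 ← R2 − 5/11·R3.
R4 ← R4 − 80/11·R3.
Rank is 3 with 4 unknowns, leaving x_4 free.

infinitely many solutions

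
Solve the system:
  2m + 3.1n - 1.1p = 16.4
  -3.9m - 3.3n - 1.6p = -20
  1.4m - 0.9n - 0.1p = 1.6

m = 3, n = 3, p = -1

Row-reduce the augmented matrix:
R1 ← R1 / (2).
R2 ← R2 + 39/10·R1.
R3 ← R3 − 7/5·R1.
R2 ← R2 / (549/200).
R1 ← R1 − 31/20·R2.
R3 ← R3 + 307/100·R2.
R3 ← R3 / (-9658/2745).
R1 ← R1 − 859/549·R3.
R2 ← R2 + 749/549·R3.
Reading off the reduced rows gives m = 3, n = 3, p = -1.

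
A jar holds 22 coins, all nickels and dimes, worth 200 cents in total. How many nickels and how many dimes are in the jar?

nickels: 4, dimes: 18

Let n = nickels, d = dimes.
  n + d = 22
  5n + 10d = 200
Row-reduce the augmented matrix:
R2 ← R2 − 5·R1.
R2 ← R2 / (5).
R1 ← R1 − 1·R2.
Reading off the reduced rows gives n = 4, d = 18.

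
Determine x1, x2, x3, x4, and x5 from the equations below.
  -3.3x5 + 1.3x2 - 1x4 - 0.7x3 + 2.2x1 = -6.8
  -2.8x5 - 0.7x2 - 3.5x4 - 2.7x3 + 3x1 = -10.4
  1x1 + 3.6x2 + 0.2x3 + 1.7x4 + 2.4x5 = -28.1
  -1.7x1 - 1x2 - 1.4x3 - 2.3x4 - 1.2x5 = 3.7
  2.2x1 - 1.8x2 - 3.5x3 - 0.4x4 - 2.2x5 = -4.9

x1 = -2, x2 = -6, x3 = 5, x4 = 1, x5 = -3

Row-reduce the augmented matrix:
R1 ← R1 / (11/5).
R2 ← R2 − 3·R1.
R3 ← R3 − 1·R1.
R4 ← R4 + 17/10·R1.
R5 ← R5 − 11/5·R1.
R2 ← R2 / (-136/55).
R1 ← R1 − 13/22·R2.
R3 ← R3 − 331/110·R2.
R4 ← R4 − 1/220·R2.
R5 ← R5 + 31/10·R2.
R3 ← R3 / (-273/170).
R1 ← R1 + 25/34·R3.
R2 ← R2 − 12/17·R3.
R4 ← R4 + 661/340·R3.
R5 ← R5 + 52/85·R3.
R4 ← R4 / (-3167/1248).
R1 ← R1 + 475/624·R4.
R2 ← R2 − 139/208·R4.
R3 ← R3 − 173/624·R4.
R5 ← R5 − 331/96·R4.
R5 ← R5 / (-8075619/443380).
R1 ← R1 + 1695/3167·R5.
R2 ← R2 + 211371/221690·R5.
R3 ← R3 + 155677/31670·R5.
R4 ← R4 − 479291/110845·R5.
Reading off the reduced rows gives x1 = -2, x2 = -6, x3 = 5, x4 = 1, x5 = -3.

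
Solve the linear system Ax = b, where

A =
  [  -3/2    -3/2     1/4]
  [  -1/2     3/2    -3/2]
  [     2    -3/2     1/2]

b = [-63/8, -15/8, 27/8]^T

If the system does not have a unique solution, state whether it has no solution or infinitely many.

x_1 = 3, x_2 = 11/4, x_3 = 3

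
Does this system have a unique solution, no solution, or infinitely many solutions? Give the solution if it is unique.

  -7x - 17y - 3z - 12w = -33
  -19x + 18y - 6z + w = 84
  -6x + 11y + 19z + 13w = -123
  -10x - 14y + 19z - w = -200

x = 2, y = 5, z = -6, w = -4

Row-reduce the augmented matrix:
R1 ← R1 / (-7).
R2 ← R2 + 19·R1.
R3 ← R3 + 6·R1.
R4 ← R4 + 10·R1.
R2 ← R2 / (449/7).
R1 ← R1 − 17/7·R2.
R3 ← R3 − 179/7·R2.
R4 ← R4 − 72/7·R2.
R3 ← R3 / (9302/449).
R1 ← R1 − 156/449·R3.
R2 ← R2 − 15/449·R3.
R4 ← R4 − 10301/449·R3.
R4 ← R4 / (-958/4651).
R1 ← R1 − 1289/4651·R4.
R2 ← R2 − 2360/4651·R4.
R3 ← R3 − 2223/4651·R4.
Reading off the reduced rows gives x = 2, y = 5, z = -6, w = -4.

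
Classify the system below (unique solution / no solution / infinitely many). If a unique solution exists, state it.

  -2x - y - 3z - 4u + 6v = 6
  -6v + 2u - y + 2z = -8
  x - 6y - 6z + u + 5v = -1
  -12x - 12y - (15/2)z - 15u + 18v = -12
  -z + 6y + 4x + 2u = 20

infinitely many solutions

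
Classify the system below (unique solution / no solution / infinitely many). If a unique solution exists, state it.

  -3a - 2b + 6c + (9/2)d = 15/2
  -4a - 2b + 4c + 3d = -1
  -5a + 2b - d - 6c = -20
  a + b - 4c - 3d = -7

Row-reduce:
R1 ← R1 / (-3).
R2 ← R2 + 4·R1.
R3 ← R3 + 5·R1.
R4 ← R4 − 1·R1.
R2 ← R2 / (2/3).
R1 ← R1 − 2/3·R2.
R3 ← R3 − 16/3·R2.
R4 ← R4 − 1/3·R2.
R3 ← R3 / (16).
R1 ← R1 − 2·R3.
R2 ← R2 + 6·R3.
Row 4 reduces to 0 = 1, a contradiction. The system is inconsistent.

no solution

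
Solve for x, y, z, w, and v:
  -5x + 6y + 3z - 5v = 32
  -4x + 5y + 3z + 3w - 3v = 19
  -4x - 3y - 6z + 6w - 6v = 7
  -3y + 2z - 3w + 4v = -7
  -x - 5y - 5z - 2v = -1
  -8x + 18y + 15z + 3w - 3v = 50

x = -4, y = 3, z = -2, w = -2, v = 0

Row-reduce the augmented matrix:
R1 ← R1 / (-5).
R2 ← R2 + 4·R1.
R3 ← R3 + 4·R1.
R5 ← R5 + 1·R1.
R6 ← R6 + 8·R1.
R2 ← R2 / (1/5).
R1 ← R1 + 6/5·R2.
R3 ← R3 + 39/5·R2.
R4 ← R4 + 3·R2.
R5 ← R5 + 31/5·R2.
R6 ← R6 − 42/5·R2.
R3 ← R3 / (15).
R1 ← R1 − 3·R3.
R2 ← R2 − 3·R3.
R4 ← R4 − 11·R3.
R5 ← R5 − 13·R3.
R6 ← R6 + 15·R3.
R4 ← R4 / (-241/5).
R1 ← R1 + 33/5·R4.
R2 ← R2 + 48/5·R4.
R3 ← R3 − 41/5·R4.
R5 ← R5 + 68/5·R4.
R5 ← R5 / (55/241).
R1 ← R1 − 172/241·R5.
R2 ← R2 + 188/241·R5.
R3 ← R3 − 261/241·R5.
R4 ← R4 − 122/723·R5.
R6 reduces to 0 = 0, so the extra equation is consistent.
Reading off the reduced rows gives x = -4, y = 3, z = -2, w = -2, v = 0.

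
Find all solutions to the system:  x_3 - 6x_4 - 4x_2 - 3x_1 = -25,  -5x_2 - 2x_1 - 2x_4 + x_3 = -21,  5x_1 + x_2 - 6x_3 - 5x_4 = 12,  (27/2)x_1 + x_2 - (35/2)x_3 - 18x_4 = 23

no solution

Row-reduce:
R1 ← R1 / (-3).
R2 ← R2 + 2·R1.
R3 ← R3 − 5·R1.
R4 ← R4 − 27/2·R1.
R2 ← R2 / (-7/3).
R1 ← R1 − 4/3·R2.
R3 ← R3 + 17/3·R2.
R4 ← R4 + 17·R2.
R3 ← R3 / (-36/7).
R1 ← R1 + 1/7·R3.
R2 ← R2 + 1/7·R3.
R4 ← R4 + 108/7·R3.
Row 4 reduces to 0 = -1/2, a contradiction. The system is inconsistent.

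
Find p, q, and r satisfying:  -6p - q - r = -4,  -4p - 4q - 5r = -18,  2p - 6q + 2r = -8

Row-reduce the augmented matrix:
R1 ← R1 / (-6).
R2 ← R2 + 4·R1.
R3 ← R3 − 2·R1.
R2 ← R2 / (-10/3).
R1 ← R1 − 1/6·R2.
R3 ← R3 + 19/3·R2.
R3 ← R3 / (99/10).
R1 ← R1 + 1/20·R3.
R2 ← R2 − 13/10·R3.
Reading off the reduced rows gives p = 0, q = 2, r = 2.

p = 0, q = 2, r = 2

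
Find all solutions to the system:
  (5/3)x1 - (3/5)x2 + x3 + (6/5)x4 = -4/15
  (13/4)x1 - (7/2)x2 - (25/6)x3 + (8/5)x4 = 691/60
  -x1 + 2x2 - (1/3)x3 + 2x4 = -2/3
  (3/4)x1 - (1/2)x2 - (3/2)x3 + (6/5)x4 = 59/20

Row-reduce:
R1 ← R1 / (5/3).
R2 ← R2 − 13/4·R1.
R3 ← R3 + 1·R1.
R4 ← R4 − 3/4·R1.
R2 ← R2 / (-233/100).
R1 ← R1 + 9/25·R2.
R3 ← R3 − 41/25·R2.
R4 ← R4 + 23/100·R2.
R3 ← R3 / (-941/233).
R1 ← R1 − 360/233·R3.
R2 ← R2 − 1835/699·R3.
R4 ← R4 + 941/699·R3.
Row 4 reduces to 0 = -2/3, a contradiction. The system is inconsistent.

no solution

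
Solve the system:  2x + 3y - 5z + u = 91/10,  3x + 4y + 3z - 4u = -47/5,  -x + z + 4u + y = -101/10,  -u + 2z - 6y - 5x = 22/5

x = 0, y = -3/2, z = -3, u = -7/5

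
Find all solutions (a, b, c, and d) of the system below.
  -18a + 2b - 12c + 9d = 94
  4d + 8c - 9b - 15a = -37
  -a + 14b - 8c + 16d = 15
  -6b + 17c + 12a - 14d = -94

a = -3, b = 2, c = -6, d = -4

Row-reduce the augmented matrix:
R1 ← R1 / (-18).
R2 ← R2 + 15·R1.
R3 ← R3 + 1·R1.
R4 ← R4 − 12·R1.
R2 ← R2 / (-32/3).
R1 ← R1 + 1/9·R2.
R3 ← R3 − 125/9·R2.
R4 ← R4 + 14/3·R2.
R3 ← R3 / (773/48).
R1 ← R1 − 23/48·R3.
R2 ← R2 + 27/16·R3.
R4 ← R4 − 9/8·R3.
R4 ← R4 / (-22365/3092).
R1 ← R1 + 610/773·R4.
R2 ← R2 − 1140/773·R4.
R3 ← R3 − 2101/3092·R4.
Reading off the reduced rows gives a = -3, b = 2, c = -6, d = -4.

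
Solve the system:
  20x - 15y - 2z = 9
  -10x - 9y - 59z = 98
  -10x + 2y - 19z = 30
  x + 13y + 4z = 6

no solution

Row-reduce:
R1 ← R1 / (20).
R2 ← R2 + 10·R1.
R3 ← R3 + 10·R1.
R4 ← R4 − 1·R1.
R2 ← R2 / (-33/2).
R1 ← R1 + 3/4·R2.
R3 ← R3 + 11/2·R2.
R4 ← R4 − 55/4·R2.
Swap R3 and R4.
R3 ← R3 / (-459/10).
R1 ← R1 − 289/110·R3.
R2 ← R2 − 40/11·R3.
Row 4 reduces to 0 = 1/3, a contradiction. The system is inconsistent.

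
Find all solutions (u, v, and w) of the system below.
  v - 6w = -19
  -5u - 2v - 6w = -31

infinitely many solutions

Row-reduce:
Swap R1 and R2.
R1 ← R1 / (-5).
R1 ← R1 − 2/5·R2.
Rank is 2 with 3 unknowns, leaving w free.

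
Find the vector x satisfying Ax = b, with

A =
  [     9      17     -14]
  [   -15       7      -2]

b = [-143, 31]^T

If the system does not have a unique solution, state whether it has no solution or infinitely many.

Row-reduce:
R1 ← R1 / (9).
R2 ← R2 + 15·R1.
R2 ← R2 / (106/3).
R1 ← R1 − 17/9·R2.
Rank is 2 with 3 unknowns, leaving x_3 free.

infinitely many solutions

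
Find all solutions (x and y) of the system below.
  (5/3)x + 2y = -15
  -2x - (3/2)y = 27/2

x = -3, y = -5

Row-reduce the augmented matrix:
R1 ← R1 / (5/3).
R2 ← R2 + 2·R1.
R2 ← R2 / (9/10).
R1 ← R1 − 6/5·R2.
Reading off the reduced rows gives x = -3, y = -5.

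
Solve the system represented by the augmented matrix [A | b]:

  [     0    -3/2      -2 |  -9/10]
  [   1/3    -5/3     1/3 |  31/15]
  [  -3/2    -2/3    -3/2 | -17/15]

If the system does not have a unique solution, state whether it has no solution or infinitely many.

Row-reduce the augmented matrix:
Swap R1 and R2.
R1 ← R1 / (1/3).
R3 ← R3 + 3/2·R1.
R2 ← R2 / (-3/2).
R1 ← R1 + 5·R2.
R3 ← R3 + 49/6·R2.
R3 ← R3 / (98/9).
R1 ← R1 − 23/3·R3.
R2 ← R2 − 4/3·R3.
Reading off the reduced rows gives x_1 = 0, x_2 = -1, x_3 = 6/5.

x_1 = 0, x_2 = -1, x_3 = 6/5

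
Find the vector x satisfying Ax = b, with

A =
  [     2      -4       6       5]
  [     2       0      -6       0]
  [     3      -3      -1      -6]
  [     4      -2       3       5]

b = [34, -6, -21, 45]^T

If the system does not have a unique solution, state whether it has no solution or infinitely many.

x_1 = 6, x_2 = 4, x_3 = 3, x_4 = 4

Row-reduce the augmented matrix:
R1 ← R1 / (2).
R2 ← R2 − 2·R1.
R3 ← R3 − 3·R1.
R4 ← R4 − 4·R1.
R2 ← R2 / (4).
R1 ← R1 + 2·R2.
R3 ← R3 − 3·R2.
R4 ← R4 − 6·R2.
R3 ← R3 / (-1).
R1 ← R1 + 3·R3.
R2 ← R2 + 3·R3.
R4 ← R4 − 9·R3.
R4 ← R4 / (-341/4).
R1 ← R1 − 117/4·R4.
R2 ← R2 − 28·R4.
R3 ← R3 − 39/4·R4.
Reading off the reduced rows gives x_1 = 6, x_2 = 4, x_3 = 3, x_4 = 4.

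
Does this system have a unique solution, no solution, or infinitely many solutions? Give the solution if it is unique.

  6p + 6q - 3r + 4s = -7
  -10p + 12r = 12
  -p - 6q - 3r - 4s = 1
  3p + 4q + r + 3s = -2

Row-reduce:
R1 ← R1 / (6).
R2 ← R2 + 10·R1.
R3 ← R3 + 1·R1.
R4 ← R4 − 3·R1.
R2 ← R2 / (10).
R1 ← R1 − 1·R2.
R3 ← R3 + 5·R2.
R4 ← R4 − 1·R2.
Swap R3 and R4.
R3 ← R3 / (9/5).
R1 ← R1 + 6/5·R3.
R2 ← R2 − 7/10·R3.
Rank is 3 with 4 unknowns, leaving s free.

infinitely many solutions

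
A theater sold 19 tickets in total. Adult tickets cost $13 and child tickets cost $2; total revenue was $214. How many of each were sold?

Let a = adult tickets, c = child tickets.
  a + c = 19
  13a + 2c = 214
Row-reduce the augmented matrix:
R2 ← R2 − 13·R1.
R2 ← R2 / (-11).
R1 ← R1 − 1·R2.
Reading off the reduced rows gives a = 16, c = 3.

adult tickets: 16, child tickets: 3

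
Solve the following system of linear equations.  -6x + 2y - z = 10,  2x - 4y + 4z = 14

Row-reduce:
R1 ← R1 / (-6).
R2 ← R2 − 2·R1.
R2 ← R2 / (-10/3).
R1 ← R1 + 1/3·R2.
Rank is 2 with 3 unknowns, leaving z free.

infinitely many solutions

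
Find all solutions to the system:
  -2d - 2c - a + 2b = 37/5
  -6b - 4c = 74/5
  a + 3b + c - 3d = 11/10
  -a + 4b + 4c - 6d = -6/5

a = 0, b = -4/5, c = -5/2, d = -2

Row-reduce the augmented matrix:
R1 ← R1 / (-1).
R3 ← R3 − 1·R1.
R4 ← R4 + 1·R1.
R2 ← R2 / (-6).
R1 ← R1 + 2·R2.
R3 ← R3 − 5·R2.
R4 ← R4 − 2·R2.
R3 ← R3 / (-13/3).
R1 ← R1 − 10/3·R3.
R2 ← R2 − 2/3·R3.
R4 ← R4 − 14/3·R3.
R4 ← R4 / (-122/13).
R1 ← R1 + 24/13·R4.
R2 ← R2 + 10/13·R4.
R3 ← R3 − 15/13·R4.
Reading off the reduced rows gives a = 0, b = -4/5, c = -5/2, d = -2.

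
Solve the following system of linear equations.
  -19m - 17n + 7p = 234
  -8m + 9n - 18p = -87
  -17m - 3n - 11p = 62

m = -6, n = -5, p = 5

Row-reduce the augmented matrix:
R1 ← R1 / (-19).
R2 ← R2 + 8·R1.
R3 ← R3 + 17·R1.
R2 ← R2 / (307/19).
R1 ← R1 − 17/19·R2.
R3 ← R3 − 232/19·R2.
R3 ← R3 / (-440/307).
R1 ← R1 − 243/307·R3.
R2 ← R2 + 398/307·R3.
Reading off the reduced rows gives m = -6, n = -5, p = 5.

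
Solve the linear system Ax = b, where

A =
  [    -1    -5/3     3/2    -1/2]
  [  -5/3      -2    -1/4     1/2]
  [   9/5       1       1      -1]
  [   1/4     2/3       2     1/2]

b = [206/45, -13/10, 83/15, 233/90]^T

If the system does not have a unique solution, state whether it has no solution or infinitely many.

x_1 = 2, x_2 = -5/3, x_3 = 2, x_4 = -8/5

Row-reduce the augmented matrix:
R1 ← R1 / (-1).
R2 ← R2 + 5/3·R1.
R3 ← R3 − 9/5·R1.
R4 ← R4 − 1/4·R1.
R2 ← R2 / (7/9).
R1 ← R1 − 5/3·R2.
R3 ← R3 + 2·R2.
R4 ← R4 − 1/4·R2.
R3 ← R3 / (-118/35).
R1 ← R1 − 123/28·R3.
R2 ← R2 + 99/28·R3.
R4 ← R4 − 365/112·R3.
R4 ← R4 / (5377/3776).
R1 ← R1 + 345/944·R4.
R2 ← R2 − 105/944·R4.
R3 ← R3 + 107/236·R4.
Reading off the reduced rows gives x_1 = 2, x_2 = -5/3, x_3 = 2, x_4 = -8/5.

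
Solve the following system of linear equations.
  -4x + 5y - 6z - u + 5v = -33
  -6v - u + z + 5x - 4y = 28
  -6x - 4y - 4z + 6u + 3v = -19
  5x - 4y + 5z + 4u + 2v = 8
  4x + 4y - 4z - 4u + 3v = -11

x = 0, y = -4, z = 2, u = -4, v = -1

Row-reduce the augmented matrix:
R1 ← R1 / (-4).
R2 ← R2 − 5·R1.
R3 ← R3 + 6·R1.
R4 ← R4 − 5·R1.
R5 ← R5 − 4·R1.
R2 ← R2 / (9/4).
R1 ← R1 + 5/4·R2.
R3 ← R3 + 23/2·R2.
R4 ← R4 − 9/4·R2.
R5 ← R5 − 9·R2.
R3 ← R3 / (-254/9).
R1 ← R1 + 19/9·R3.
R2 ← R2 + 26/9·R3.
R4 ← R4 − 4·R3.
R5 ← R5 − 16·R3.
R4 ← R4 / (563/127).
R1 ← R1 + 89/127·R4.
R2 ← R2 + 75/127·R4.
R3 ← R3 − 18/127·R4.
R5 ← R5 − 220/127·R4.
R5 ← R5 / (1253/563).
R1 ← R1 − 363/1126·R5.
R2 ← R2 − 814/563·R5.
R3 ← R3 + 143/1126·R5.
R4 ← R4 − 958/563·R5.
Reading off the reduced rows gives x = 0, y = -4, z = 2, u = -4, v = -1.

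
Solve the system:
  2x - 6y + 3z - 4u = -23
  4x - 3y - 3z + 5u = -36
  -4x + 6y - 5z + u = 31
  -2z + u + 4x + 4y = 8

Row-reduce the augmented matrix:
R1 ← R1 / (2).
R2 ← R2 − 4·R1.
R3 ← R3 + 4·R1.
R4 ← R4 − 4·R1.
R2 ← R2 / (9).
R1 ← R1 + 3·R2.
R3 ← R3 + 6·R2.
R4 ← R4 − 16·R2.
R3 ← R3 / (-5).
R1 ← R1 + 3/2·R3.
R2 ← R2 + 1·R3.
R4 ← R4 − 8·R3.
R4 ← R4 / (-103/9).
R1 ← R1 − 11/6·R4.
R2 ← R2 − 10/9·R4.
R3 ← R3 + 1/3·R4.
Reading off the reduced rows gives x = -2, y = 5, z = 1, u = -2.

x = -2, y = 5, z = 1, u = -2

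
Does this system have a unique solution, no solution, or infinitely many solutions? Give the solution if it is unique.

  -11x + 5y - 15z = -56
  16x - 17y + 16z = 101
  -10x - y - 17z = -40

x = -4, y = -5, z = 5

Row-reduce the augmented matrix:
R1 ← R1 / (-11).
R2 ← R2 − 16·R1.
R3 ← R3 + 10·R1.
R2 ← R2 / (-107/11).
R1 ← R1 + 5/11·R2.
R3 ← R3 + 61/11·R2.
R3 ← R3 / (-5/107).
R1 ← R1 − 175/107·R3.
R2 ← R2 − 64/107·R3.
Reading off the reduced rows gives x = -4, y = -5, z = 5.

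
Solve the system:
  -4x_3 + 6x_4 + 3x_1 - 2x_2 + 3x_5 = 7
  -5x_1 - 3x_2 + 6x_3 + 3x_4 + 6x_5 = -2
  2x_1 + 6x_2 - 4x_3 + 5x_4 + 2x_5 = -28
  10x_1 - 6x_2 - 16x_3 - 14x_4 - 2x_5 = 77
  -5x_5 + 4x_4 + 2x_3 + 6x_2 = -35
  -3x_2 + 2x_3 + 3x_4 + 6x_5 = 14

no solution

Row-reduce:
R1 ← R1 / (3).
R2 ← R2 + 5·R1.
R3 ← R3 − 2·R1.
R4 ← R4 − 10·R1.
R2 ← R2 / (-19/3).
R1 ← R1 + 2/3·R2.
R3 ← R3 − 22/3·R2.
R4 ← R4 − 2/3·R2.
R5 ← R5 − 6·R2.
R6 ← R6 + 3·R2.
R3 ← R3 / (-40/19).
R1 ← R1 + 24/19·R3.
R2 ← R2 − 2/19·R3.
R4 ← R4 + 52/19·R3.
R5 ← R5 − 26/19·R3.
R6 ← R6 − 44/19·R3.
R4 ← R4 / (-107/2).
R1 ← R1 + 9·R4.
R2 ← R2 + 5/4·R4.
R3 ← R3 + 61/8·R4.
R5 ← R5 − 107/4·R4.
R6 ← R6 − 29/2·R4.
Swap R5 and R6.
R5 ← R5 / (789/107).
R1 ← R1 + 1707/535·R5.
R2 ← R2 + 246/535·R5.
R3 ← R3 + 459/214·R5.
R4 ← R4 − 274/535·R5.
Row 6 reduces to 0 = 3/2, a contradiction. The system is inconsistent.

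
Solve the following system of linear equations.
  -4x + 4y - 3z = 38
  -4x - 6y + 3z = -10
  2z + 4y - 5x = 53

Row-reduce the augmented matrix:
R1 ← R1 / (-4).
R2 ← R2 + 4·R1.
R3 ← R3 + 5·R1.
R2 ← R2 / (-10).
R1 ← R1 + 1·R2.
R3 ← R3 + 1·R2.
R3 ← R3 / (103/20).
R1 ← R1 − 3/20·R3.
R2 ← R2 + 3/5·R3.
Reading off the reduced rows gives x = -5, y = 6, z = 2.

x = -5, y = 6, z = 2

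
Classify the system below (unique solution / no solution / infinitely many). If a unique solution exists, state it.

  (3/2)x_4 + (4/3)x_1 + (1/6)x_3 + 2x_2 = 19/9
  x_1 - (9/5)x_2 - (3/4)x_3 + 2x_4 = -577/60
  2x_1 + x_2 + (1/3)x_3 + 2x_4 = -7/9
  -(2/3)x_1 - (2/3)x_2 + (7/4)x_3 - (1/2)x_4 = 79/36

Row-reduce the augmented matrix:
R1 ← R1 / (4/3).
R2 ← R2 − 1·R1.
R3 ← R3 − 2·R1.
R4 ← R4 + 2/3·R1.
R2 ← R2 / (-33/10).
R1 ← R1 − 3/2·R2.
R3 ← R3 + 2·R2.
R4 ← R4 − 1/3·R2.
R3 ← R3 / (27/44).
R1 ← R1 + 3/11·R3.
R2 ← R2 − 35/132·R3.
R4 ← R4 − 691/396·R3.
R4 ← R4 / (7457/2916).
R1 ← R1 − 127/108·R4.
R2 ← R2 − 35/486·R4.
R3 ← R3 + 103/81·R4.
Reading off the reduced rows gives x_1 = 1/2, x_2 = 7/3, x_3 = 5/3, x_4 = -7/3.

x_1 = 1/2, x_2 = 7/3, x_3 = 5/3, x_4 = -7/3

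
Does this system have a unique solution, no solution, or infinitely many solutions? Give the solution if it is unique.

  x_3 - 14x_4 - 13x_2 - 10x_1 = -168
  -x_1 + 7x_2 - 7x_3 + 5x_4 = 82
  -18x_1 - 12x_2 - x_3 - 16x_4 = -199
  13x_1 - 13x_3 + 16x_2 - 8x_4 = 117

x_1 = 4, x_2 = 3, x_3 = -5, x_4 = 6

Row-reduce the augmented matrix:
R1 ← R1 / (-10).
R2 ← R2 + 1·R1.
R3 ← R3 + 18·R1.
R4 ← R4 − 13·R1.
R2 ← R2 / (83/10).
R1 ← R1 − 13/10·R2.
R3 ← R3 − 57/5·R2.
R4 ← R4 + 9/10·R2.
R3 ← R3 / (577/83).
R1 ← R1 − 84/83·R3.
R2 ← R2 + 71/83·R3.
R4 ← R4 + 1035/83·R3.
R4 ← R4 / (-14293/577).
R1 ← R1 − 195/577·R4.
R2 ← R2 − 474/577·R4.
R3 ← R3 − 34/577·R4.
Reading off the reduced rows gives x_1 = 4, x_2 = 3, x_3 = -5, x_4 = 6.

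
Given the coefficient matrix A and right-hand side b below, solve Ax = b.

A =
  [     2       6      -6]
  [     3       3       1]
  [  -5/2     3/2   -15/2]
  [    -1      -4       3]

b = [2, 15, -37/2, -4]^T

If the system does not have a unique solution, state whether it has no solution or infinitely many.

Row-reduce:
R1 ← R1 / (2).
R2 ← R2 − 3·R1.
R3 ← R3 + 5/2·R1.
R4 ← R4 + 1·R1.
R2 ← R2 / (-6).
R1 ← R1 − 3·R2.
R3 ← R3 − 9·R2.
R4 ← R4 + 1·R2.
Swap R3 and R4.
R3 ← R3 / (-5/3).
R1 ← R1 − 2·R3.
R2 ← R2 + 5/3·R3.
Row 4 reduces to 0 = 2, a contradiction. The system is inconsistent.

no solution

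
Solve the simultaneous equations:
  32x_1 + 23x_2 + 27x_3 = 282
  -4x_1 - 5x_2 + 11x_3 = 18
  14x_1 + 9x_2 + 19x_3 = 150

infinitely many solutions

Row-reduce:
R1 ← R1 / (32).
R2 ← R2 + 4·R1.
R3 ← R3 − 14·R1.
R2 ← R2 / (-17/8).
R1 ← R1 − 23/32·R2.
R3 ← R3 + 17/16·R2.
Rank is 2 with 3 unknowns, leaving x_3 free.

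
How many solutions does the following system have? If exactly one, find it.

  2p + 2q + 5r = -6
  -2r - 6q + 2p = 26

infinitely many solutions

Row-reduce:
R1 ← R1 / (2).
R2 ← R2 − 2·R1.
R2 ← R2 / (-8).
R1 ← R1 − 1·R2.
Rank is 2 with 3 unknowns, leaving r free.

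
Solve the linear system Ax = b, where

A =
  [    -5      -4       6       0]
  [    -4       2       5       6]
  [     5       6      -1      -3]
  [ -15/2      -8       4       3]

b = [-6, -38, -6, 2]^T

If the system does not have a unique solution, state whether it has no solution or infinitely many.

Row-reduce:
R1 ← R1 / (-5).
R2 ← R2 + 4·R1.
R3 ← R3 − 5·R1.
R4 ← R4 + 15/2·R1.
R2 ← R2 / (26/5).
R1 ← R1 − 4/5·R2.
R3 ← R3 − 2·R2.
R4 ← R4 + 2·R2.
R3 ← R3 / (64/13).
R1 ← R1 + 16/13·R3.
R2 ← R2 − 1/26·R3.
R4 ← R4 + 64/13·R3.
Row 4 reduces to 0 = -1, a contradiction. The system is inconsistent.

no solution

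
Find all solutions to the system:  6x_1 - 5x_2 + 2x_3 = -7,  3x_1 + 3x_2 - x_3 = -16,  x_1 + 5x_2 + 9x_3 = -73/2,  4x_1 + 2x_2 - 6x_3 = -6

Row-reduce:
R1 ← R1 / (6).
R2 ← R2 − 3·R1.
R3 ← R3 − 1·R1.
R4 ← R4 − 4·R1.
R2 ← R2 / (11/2).
R1 ← R1 + 5/6·R2.
R3 ← R3 − 35/6·R2.
R4 ← R4 − 16/3·R2.
R3 ← R3 / (356/33).
R1 ← R1 − 1/33·R3.
R2 ← R2 + 4/11·R3.
R4 ← R4 + 178/33·R3.
Row 4 reduces to 0 = -1/4, a contradiction. The system is inconsistent.

no solution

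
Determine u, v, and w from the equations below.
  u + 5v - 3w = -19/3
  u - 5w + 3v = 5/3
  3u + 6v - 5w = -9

u = -7/3, v = -2, w = -2

Row-reduce the augmented matrix:
R2 ← R2 − 1·R1.
R3 ← R3 − 3·R1.
R2 ← R2 / (-2).
R1 ← R1 − 5·R2.
R3 ← R3 + 9·R2.
R3 ← R3 / (13).
R1 ← R1 + 8·R3.
R2 ← R2 − 1·R3.
Reading off the reduced rows gives u = -7/3, v = -2, w = -2.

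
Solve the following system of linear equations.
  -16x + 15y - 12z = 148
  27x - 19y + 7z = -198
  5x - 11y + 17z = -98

infinitely many solutions

Row-reduce:
R1 ← R1 / (-16).
R2 ← R2 − 27·R1.
R3 ← R3 − 5·R1.
R2 ← R2 / (101/16).
R1 ← R1 + 15/16·R2.
R3 ← R3 + 101/16·R2.
Rank is 2 with 3 unknowns, leaving z free.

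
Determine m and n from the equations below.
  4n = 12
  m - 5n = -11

m = 4, n = 3

Row-reduce the augmented matrix:
Swap R1 and R2.
R2 ← R2 / (4).
R1 ← R1 + 5·R2.
Reading off the reduced rows gives m = 4, n = 3.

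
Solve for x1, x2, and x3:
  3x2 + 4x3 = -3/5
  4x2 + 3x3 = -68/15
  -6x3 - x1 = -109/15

x1 = -7/3, x2 = -7/3, x3 = 8/5

Row-reduce the augmented matrix:
Swap R1 and R3.
R1 ← R1 / (-1).
R2 ← R2 / (4).
R3 ← R3 − 3·R2.
R3 ← R3 / (7/4).
R1 ← R1 − 6·R3.
R2 ← R2 − 3/4·R3.
Reading off the reduced rows gives x1 = -7/3, x2 = -7/3, x3 = 8/5.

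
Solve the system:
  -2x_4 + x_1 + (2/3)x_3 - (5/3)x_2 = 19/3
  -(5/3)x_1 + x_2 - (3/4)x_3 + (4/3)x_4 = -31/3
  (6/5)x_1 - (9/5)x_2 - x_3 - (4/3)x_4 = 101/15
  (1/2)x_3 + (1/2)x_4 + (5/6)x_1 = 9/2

Row-reduce the augmented matrix:
R2 ← R2 + 5/3·R1.
R3 ← R3 − 6/5·R1.
R4 ← R4 − 5/6·R1.
R2 ← R2 / (-16/9).
R1 ← R1 + 5/3·R2.
R3 ← R3 − 1/5·R2.
R4 ← R4 − 25/18·R2.
R3 ← R3 / (-563/320).
R1 ← R1 − 21/64·R3.
R2 ← R2 + 13/64·R3.
R4 ← R4 − 29/128·R3.
R4 ← R4 / (2407/3378).
R1 ← R1 − 18/563·R4.
R2 ← R2 − 1736/1689·R4.
R3 ← R3 + 808/1689·R4.
Reading off the reduced rows gives x_1 = 6, x_2 = 1, x_3 = 0, x_4 = -1.

x_1 = 6, x_2 = 1, x_3 = 0, x_4 = -1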